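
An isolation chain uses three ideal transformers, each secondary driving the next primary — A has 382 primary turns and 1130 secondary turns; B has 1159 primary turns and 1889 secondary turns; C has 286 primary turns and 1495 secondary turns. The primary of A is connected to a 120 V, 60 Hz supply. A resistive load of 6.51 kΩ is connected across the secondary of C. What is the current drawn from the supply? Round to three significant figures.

After A: V = 120.00 × 1130/382 = 354.97 V.
After B: V = 354.97 × 1889/1159 = 578.56 V.
After C: V = 578.56 × 1495/286 = 3024.3 V.
I_load = 3024.3/6510 = 0.46456 A, so P_out = 3024.3 × 0.46456 = 1404.9 W.
All ideal ⇒ P_in = P_out, so I_supply = 1404.9/120 = 11.7 A.

I_supply ≈ 11.7 A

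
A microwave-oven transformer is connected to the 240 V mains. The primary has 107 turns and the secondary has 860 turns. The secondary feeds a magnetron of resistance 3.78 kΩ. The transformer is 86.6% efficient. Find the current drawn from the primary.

I_p ≈ 4.74 A

V_s = 240 × 860/107 = 1929.0 V.
I_s = V_s/R = 1929.0/3780 = 0.51031 A.
P_out = V_s I_s = 1929.0 × 0.51031 = 984.37 W.
P_in = P_out/η = 984.37/0.866 = 1136.7 W.
I_p = P_in/V_p = 1136.7/240 = 4.74 A.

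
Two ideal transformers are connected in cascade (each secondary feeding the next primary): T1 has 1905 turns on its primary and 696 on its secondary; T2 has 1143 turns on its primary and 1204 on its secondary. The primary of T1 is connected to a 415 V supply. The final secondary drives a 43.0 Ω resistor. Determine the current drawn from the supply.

I_supply ≈ 1.43 A

After T1: V = 415.00 × 696/1905 = 151.62 V.
After T2: V = 151.62 × 1204/1143 = 159.71 V.
I_load = 159.71/43.0 = 3.7143 A, so P_out = 159.71 × 3.7143 = 593.22 W.
All ideal ⇒ P_in = P_out, so I_supply = 593.22/415 = 1.43 A.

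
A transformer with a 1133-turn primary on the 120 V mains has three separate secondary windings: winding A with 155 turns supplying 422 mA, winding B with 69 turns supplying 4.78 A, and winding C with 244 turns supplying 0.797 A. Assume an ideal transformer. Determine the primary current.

V_A = 120 × 155/1133 = 16.417 V; V_B = 120 × 69/1133 = 7.3080 V; V_C = 120 × 244/1133 = 25.843 V.
P_out = V_A I_A + V_B I_B + V_C I_C = 16.417×0.422 + 7.3080×4.78 + 25.843×0.797 = 6.9278 + 34.932 + 20.597 = 62.457 W.
Ideal ⇒ P_in = P_out, so I_p = P_out/V_p = 62.457/120 = 0.520 A.

I_p ≈ 0.520 A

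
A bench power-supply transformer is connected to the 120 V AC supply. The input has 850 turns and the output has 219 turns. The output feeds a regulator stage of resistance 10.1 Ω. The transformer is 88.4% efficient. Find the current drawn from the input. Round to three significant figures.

I_in ≈ 0.892 A

V_out = 120 × 219/850 = 30.918 V.
I_out = V_out/R = 30.918/10.1 = 3.0612 A.
P_out = V_out I_out = 30.918 × 3.0612 = 94.644 W.
P_in = P_out/η = 94.644/0.884 = 107.06 W.
I_in = P_in/V_in = 107.06/120 = 0.892 A.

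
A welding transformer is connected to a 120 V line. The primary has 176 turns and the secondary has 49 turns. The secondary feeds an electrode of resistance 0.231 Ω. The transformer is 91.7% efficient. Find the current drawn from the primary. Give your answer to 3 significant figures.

I_p ≈ 43.9 A

V_s = 120 × 49/176 = 33.409 V.
I_s = V_s/R = 33.409/0.231 = 144.63 A.
P_out = V_s I_s = 33.409 × 144.63 = 4831.9 W.
P_in = P_out/η = 4831.9/0.917 = 5269.2 W.
I_p = P_in/V_p = 5269.2/120 = 43.9 A.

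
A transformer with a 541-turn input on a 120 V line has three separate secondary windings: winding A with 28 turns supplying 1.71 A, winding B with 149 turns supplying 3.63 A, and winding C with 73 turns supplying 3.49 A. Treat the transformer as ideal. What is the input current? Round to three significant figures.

I_in ≈ 1.56 A

V_A = 120 × 28/541 = 6.2107 V; V_B = 120 × 149/541 = 33.050 V; V_C = 120 × 73/541 = 16.192 V.
P_out = V_A I_A + V_B I_B + V_C I_C = 6.2107×1.71 + 33.050×3.63 + 16.192×3.49 = 10.620 + 119.97 + 56.511 = 187.10 W.
Ideal ⇒ P_in = P_out, so I_in = P_out/V_in = 187.10/120 = 1.56 A.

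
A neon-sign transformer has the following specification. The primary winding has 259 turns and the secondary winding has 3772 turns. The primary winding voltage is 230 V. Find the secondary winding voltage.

V_s ≈ 3350 V

V_s/V_p = N_s/N_p, so V_s = 230 × 3772/259 = 3350 V.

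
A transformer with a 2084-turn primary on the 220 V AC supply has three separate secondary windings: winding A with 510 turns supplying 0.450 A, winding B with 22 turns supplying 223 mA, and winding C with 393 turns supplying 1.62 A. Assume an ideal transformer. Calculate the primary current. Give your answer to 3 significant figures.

V_A = 220 × 510/2084 = 53.839 V; V_B = 220 × 22/2084 = 2.3225 V; V_C = 220 × 393/2084 = 41.488 V.
P_out = V_A I_A + V_B I_B + V_C I_C = 53.839×0.450 + 2.3225×0.223 + 41.488×1.62 = 24.227 + 0.51791 + 67.210 = 91.955 W.
Ideal ⇒ P_in = P_out, so I_p = P_out/V_p = 91.955/220 = 0.418 A.

I_p ≈ 0.418 A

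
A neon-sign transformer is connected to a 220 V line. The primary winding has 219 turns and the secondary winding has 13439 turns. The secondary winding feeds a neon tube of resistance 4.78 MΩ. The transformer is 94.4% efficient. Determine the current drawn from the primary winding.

I_p ≈ 0.184 A

V_s = 220 × 13439/219 = 13500 V.
I_s = V_s/R = 13500/(4.78×10^6) = 0.0028243 A.
P_out = V_s I_s = 13500 × 0.0028243 = 38.130 W.
P_in = P_out/η = 38.130/0.944 = 40.392 W.
I_p = P_in/V_p = 40.392/220 = 0.184 A.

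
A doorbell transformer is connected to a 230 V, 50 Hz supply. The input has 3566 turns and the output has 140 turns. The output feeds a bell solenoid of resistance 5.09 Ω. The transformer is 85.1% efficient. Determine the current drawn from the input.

V_out = 230 × 140/3566 = 9.0297 V.
I_out = V_out/R = 9.0297/5.09 = 1.7740 A.
P_out = V_out I_out = 9.0297 × 1.7740 = 16.019 W.
P_in = P_out/η = 16.019/0.851 = 18.824 W.
I_in = P_in/V_in = 18.824/230 = 0.0818 A.

I_in ≈ 0.0818 A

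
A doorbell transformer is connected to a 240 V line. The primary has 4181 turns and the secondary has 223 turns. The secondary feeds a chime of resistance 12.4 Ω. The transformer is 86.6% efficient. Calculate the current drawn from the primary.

I_p ≈ 0.0636 A

V_s = 240 × 223/4181 = 12.801 V.
I_s = V_s/R = 12.801/12.4 = 1.0323 A.
P_out = V_s I_s = 12.801 × 1.0323 = 13.214 W.
P_in = P_out/η = 13.214/0.866 = 15.259 W.
I_p = P_in/V_p = 15.259/240 = 0.0636 A.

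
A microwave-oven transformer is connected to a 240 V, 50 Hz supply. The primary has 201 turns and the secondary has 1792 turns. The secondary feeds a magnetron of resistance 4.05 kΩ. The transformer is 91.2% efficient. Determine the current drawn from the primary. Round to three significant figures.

I_p ≈ 5.16 A

V_s = 240 × 1792/201 = 2139.7 V.
I_s = V_s/R = 2139.7/4050 = 0.52832 A.
P_out = V_s I_s = 2139.7 × 0.52832 = 1130.4 W.
P_in = P_out/η = 1130.4/0.912 = 1239.5 W.
I_p = P_in/V_p = 1239.5/240 = 5.16 A.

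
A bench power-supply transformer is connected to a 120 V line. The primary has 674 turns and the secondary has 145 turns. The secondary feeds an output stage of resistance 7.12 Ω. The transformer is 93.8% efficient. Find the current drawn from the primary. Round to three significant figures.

V_s = 120 × 145/674 = 25.816 V.
I_s = V_s/R = 25.816/7.12 = 3.6258 A.
P_out = V_s I_s = 25.816 × 3.6258 = 93.605 W.
P_in = P_out/η = 93.605/0.938 = 99.792 W.
I_p = P_in/V_p = 99.792/120 = 0.832 A.

I_p ≈ 0.832 A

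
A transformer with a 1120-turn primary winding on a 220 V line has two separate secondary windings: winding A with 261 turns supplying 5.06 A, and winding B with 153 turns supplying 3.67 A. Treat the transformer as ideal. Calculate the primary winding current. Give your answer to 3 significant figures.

V_A = 220 × 261/1120 = 51.268 V; V_B = 220 × 153/1120 = 30.054 V.
P_out = V_A I_A + V_B I_B = 51.268×5.06 + 30.054×3.67 = 259.42 + 110.30 = 369.71 W.
Ideal ⇒ P_in = P_out, so I_p = P_out/V_p = 369.71/220 = 1.68 A.

I_p ≈ 1.68 A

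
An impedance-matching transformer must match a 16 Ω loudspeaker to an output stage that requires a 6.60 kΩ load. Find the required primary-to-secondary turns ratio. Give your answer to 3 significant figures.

Z_p/Z_s = (N_p/N_s)², so N_p/N_s = √(6600/16) = √412 = 20.3.

N_p/N_s ≈ 20.3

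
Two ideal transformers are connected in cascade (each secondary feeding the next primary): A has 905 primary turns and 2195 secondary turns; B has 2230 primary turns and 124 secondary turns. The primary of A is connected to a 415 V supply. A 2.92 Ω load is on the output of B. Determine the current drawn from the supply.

Secondary of A: V = 415.00 × 2195/905 = 1006.5 V.
Secondary of B: V = 1006.5 × 124/2230 = 55.969 V.
I_load = 55.969/2.92 = 19.168 A, so P_out = 55.969 × 19.168 = 1072.8 W.
All ideal ⇒ P_in = P_out, so I_supply = 1072.8/415 = 2.59 A.

I_supply ≈ 2.59 A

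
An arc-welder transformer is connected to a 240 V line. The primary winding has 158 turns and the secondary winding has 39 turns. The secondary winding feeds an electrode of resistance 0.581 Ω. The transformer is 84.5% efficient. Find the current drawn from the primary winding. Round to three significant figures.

I_p ≈ 29.8 A

V_s = 240 × 39/158 = 59.241 V.
I_s = V_s/R = 59.241/0.581 = 101.96 A.
P_out = V_s I_s = 59.241 × 101.96 = 6040.3 W.
P_in = P_out/η = 6040.3/0.845 = 7148.3 W.
I_p = P_in/V_p = 7148.3/240 = 29.8 A.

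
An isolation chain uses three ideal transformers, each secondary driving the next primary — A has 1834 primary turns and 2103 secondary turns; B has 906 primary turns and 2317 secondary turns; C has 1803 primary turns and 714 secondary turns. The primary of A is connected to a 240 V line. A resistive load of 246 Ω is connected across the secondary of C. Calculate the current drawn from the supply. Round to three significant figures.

I_supply ≈ 1.32 A

After A: V = 240.00 × 2103/1834 = 275.20 V.
After B: V = 275.20 × 2317/906 = 703.80 V.
After C: V = 703.80 × 714/1803 = 278.71 V.
I_load = 278.71/246 = 1.1330 A, so P_out = 278.71 × 1.1330 = 315.77 W.
All ideal ⇒ P_in = P_out, so I_supply = 315.77/240 = 1.32 A.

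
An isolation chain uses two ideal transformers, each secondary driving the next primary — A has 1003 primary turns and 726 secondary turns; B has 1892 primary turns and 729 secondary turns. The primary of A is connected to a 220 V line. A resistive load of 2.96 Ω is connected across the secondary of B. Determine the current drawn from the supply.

I_supply ≈ 5.78 A

Secondary of A: V = 220.00 × 726/1003 = 159.24 V.
Secondary of B: V = 159.24 × 729/1892 = 61.357 V.
I_load = 61.357/2.96 = 20.729 A, so P_out = 61.357 × 20.729 = 1271.9 W.
All ideal ⇒ P_in = P_out, so I_supply = 1271.9/220 = 5.78 A.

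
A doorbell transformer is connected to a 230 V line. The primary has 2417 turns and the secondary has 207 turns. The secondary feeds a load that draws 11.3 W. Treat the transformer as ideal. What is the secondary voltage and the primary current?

V_s ≈ 19.7 V, I_p ≈ 0.0491 A

V_s = V_p × N_s/N_p = 230 × 207/2417 = 19.698 V.
I_s = P/V_s = 11.3/19.698 = 0.57366 A.
I_p = I_s × N_s/N_p = 0.57366 × 207/2417 = 0.0491 A.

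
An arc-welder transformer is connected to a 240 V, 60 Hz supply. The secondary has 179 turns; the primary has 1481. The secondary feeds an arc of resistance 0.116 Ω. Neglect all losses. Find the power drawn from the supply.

V_s = V_p × N_s/N_p = 240 × 179/1481 = 29.007 V.
I_s = V_s/R = 29.007/0.116 = 250.06 A.
I_p = I_s × N_s/N_p = 250.06 × 179/1481 = 30.224 A.
P = V_p I_p = 240 × 30.224 = 7250 W.

P ≈ 7250 W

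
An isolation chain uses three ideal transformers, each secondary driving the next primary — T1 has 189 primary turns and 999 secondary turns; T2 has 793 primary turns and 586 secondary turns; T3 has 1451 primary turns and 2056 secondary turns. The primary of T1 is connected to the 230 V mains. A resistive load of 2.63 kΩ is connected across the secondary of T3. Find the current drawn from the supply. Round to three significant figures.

I_supply ≈ 2.68 A

After T1: V = 230.00 × 999/189 = 1215.7 V.
After T2: V = 1215.7 × 586/793 = 898.37 V.
After T3: V = 898.37 × 2056/1451 = 1273.0 V.
I_load = 1273.0/2630 = 0.48401 A, so P_out = 1273.0 × 0.48401 = 616.12 W.
All ideal ⇒ P_in = P_out, so I_supply = 616.12/230 = 2.68 A.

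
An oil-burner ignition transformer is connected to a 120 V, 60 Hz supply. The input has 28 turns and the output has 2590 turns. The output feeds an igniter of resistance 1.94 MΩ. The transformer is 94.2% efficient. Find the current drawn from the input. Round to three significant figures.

V_out = 120 × 2590/28 = 11100 V.
I_out = V_out/R = 11100/(1.94×10^6) = 0.0057216 A.
P_out = V_out I_out = 11100 × 0.0057216 = 63.510 W.
P_in = P_out/η = 63.510/0.942 = 67.421 W.
I_in = P_in/V_in = 67.421/120 = 0.562 A.

I_in ≈ 0.562 A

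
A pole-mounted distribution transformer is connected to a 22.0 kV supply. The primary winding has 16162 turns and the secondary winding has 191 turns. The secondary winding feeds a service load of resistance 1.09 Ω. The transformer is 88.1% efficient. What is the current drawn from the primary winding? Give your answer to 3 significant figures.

V_s = 22000 × 191/16162 = 259.99 V.
I_s = V_s/R = 259.99/1.09 = 238.53 A.
P_out = V_s I_s = 259.99 × 238.53 = 62015 W.
P_in = P_out/η = 62015/0.881 = 70391 W.
I_p = P_in/V_p = 70391/22000 = 3.20 A.

I_p ≈ 3.20 A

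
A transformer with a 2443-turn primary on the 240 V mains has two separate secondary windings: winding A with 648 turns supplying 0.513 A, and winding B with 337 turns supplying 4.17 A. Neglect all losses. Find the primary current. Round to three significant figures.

V_A = 240 × 648/2443 = 63.659 V; V_B = 240 × 337/2443 = 33.107 V.
P_out = V_A I_A + V_B I_B = 63.659×0.513 + 33.107×4.17 = 32.657 + 138.06 = 170.71 W.
Ideal ⇒ P_in = P_out, so I_p = P_out/V_p = 170.71/240 = 0.711 A.

I_p ≈ 0.711 A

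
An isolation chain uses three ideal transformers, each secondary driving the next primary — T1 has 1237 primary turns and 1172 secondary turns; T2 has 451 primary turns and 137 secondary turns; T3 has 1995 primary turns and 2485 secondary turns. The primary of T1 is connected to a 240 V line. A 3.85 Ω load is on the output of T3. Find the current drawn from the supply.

I_supply ≈ 8.01 A

After T1: V = 240.00 × 1172/1237 = 227.39 V.
After T2: V = 227.39 × 137/451 = 69.074 V.
After T3: V = 69.074 × 2485/1995 = 86.039 V.
I_load = 86.039/3.85 = 22.348 A, so P_out = 86.039 × 22.348 = 1922.8 W.
All ideal ⇒ P_in = P_out, so I_supply = 1922.8/240 = 8.01 A.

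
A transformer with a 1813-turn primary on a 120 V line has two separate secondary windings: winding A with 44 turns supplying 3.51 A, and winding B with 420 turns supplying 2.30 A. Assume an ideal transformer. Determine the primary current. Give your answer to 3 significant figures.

I_p ≈ 0.618 A

V_A = 120 × 44/1813 = 2.9123 V; V_B = 120 × 420/1813 = 27.799 V.
P_out = V_A I_A + V_B I_B = 2.9123×3.51 + 27.799×2.30 = 10.222 + 63.938 = 74.160 W.
Ideal ⇒ P_in = P_out, so I_p = P_out/V_p = 74.160/120 = 0.618 A.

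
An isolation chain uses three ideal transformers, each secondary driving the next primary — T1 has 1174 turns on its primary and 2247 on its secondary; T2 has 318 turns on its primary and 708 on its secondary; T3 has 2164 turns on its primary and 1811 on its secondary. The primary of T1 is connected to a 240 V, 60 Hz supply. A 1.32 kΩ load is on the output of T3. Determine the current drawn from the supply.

I_supply ≈ 2.31 A

Secondary of T1: V = 240.00 × 2247/1174 = 459.35 V.
Secondary of T2: V = 459.35 × 708/318 = 1022.7 V.
Secondary of T3: V = 1022.7 × 1811/2164 = 855.88 V.
I_load = 855.88/1320 = 0.64839 A, so P_out = 855.88 × 0.64839 = 554.95 W.
All ideal ⇒ P_in = P_out, so I_supply = 554.95/240 = 2.31 A.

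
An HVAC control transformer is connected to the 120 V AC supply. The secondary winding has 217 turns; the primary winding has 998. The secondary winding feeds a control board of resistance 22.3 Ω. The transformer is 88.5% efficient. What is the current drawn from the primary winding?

I_p ≈ 0.287 A

V_s = 120 × 217/998 = 26.092 V.
I_s = V_s/R = 26.092/22.3 = 1.1701 A.
P_out = V_s I_s = 26.092 × 1.1701 = 30.529 W.
P_in = P_out/η = 30.529/0.885 = 34.496 W.
I_p = P_in/V_p = 34.496/120 = 0.287 A.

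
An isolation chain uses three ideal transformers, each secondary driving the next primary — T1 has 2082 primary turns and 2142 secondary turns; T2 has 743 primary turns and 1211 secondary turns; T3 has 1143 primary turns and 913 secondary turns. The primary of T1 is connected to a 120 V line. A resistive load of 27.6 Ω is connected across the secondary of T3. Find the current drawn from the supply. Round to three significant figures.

Secondary of T1: V = 120.00 × 2142/2082 = 123.46 V.
Secondary of T2: V = 123.46 × 1211/743 = 201.22 V.
Secondary of T3: V = 201.22 × 913/1143 = 160.73 V.
I_load = 160.73/27.6 = 5.8236 A, so P_out = 160.73 × 5.8236 = 936.03 W.
All ideal ⇒ P_in = P_out, so I_supply = 936.03/120 = 7.80 A.

I_supply ≈ 7.80 A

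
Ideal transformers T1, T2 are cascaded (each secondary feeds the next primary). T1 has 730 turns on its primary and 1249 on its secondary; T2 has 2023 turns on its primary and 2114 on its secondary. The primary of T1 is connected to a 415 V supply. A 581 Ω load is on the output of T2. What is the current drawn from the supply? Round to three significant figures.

I_supply ≈ 2.28 A

After T1: V = 415.00 × 1249/730 = 710.05 V.
After T2: V = 710.05 × 2114/2023 = 741.99 V.
I_load = 741.99/581 = 1.2771 A, so P_out = 741.99 × 1.2771 = 947.58 W.
All ideal ⇒ P_in = P_out, so I_supply = 947.58/415 = 2.28 A.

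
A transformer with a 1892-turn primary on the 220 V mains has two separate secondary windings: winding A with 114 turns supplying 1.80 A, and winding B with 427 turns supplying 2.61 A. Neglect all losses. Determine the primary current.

V_A = 220 × 114/1892 = 13.256 V; V_B = 220 × 427/1892 = 49.651 V.
P_out = V_A I_A + V_B I_B = 13.256×1.80 + 49.651×2.61 = 23.860 + 129.59 = 153.45 W.
Ideal ⇒ P_in = P_out, so I_p = P_out/V_p = 153.45/220 = 0.697 A.

I_p ≈ 0.697 A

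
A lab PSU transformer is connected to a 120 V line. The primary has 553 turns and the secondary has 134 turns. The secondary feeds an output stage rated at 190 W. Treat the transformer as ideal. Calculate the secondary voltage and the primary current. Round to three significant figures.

V_s ≈ 29.1 V, I_p ≈ 1.58 A

V_s = V_p × N_s/N_p = 120 × 134/553 = 29.078 V.
I_s = P/V_s = 190/29.078 = 6.5342 A.
I_p = I_s × N_s/N_p = 6.5342 × 134/553 = 1.58 A.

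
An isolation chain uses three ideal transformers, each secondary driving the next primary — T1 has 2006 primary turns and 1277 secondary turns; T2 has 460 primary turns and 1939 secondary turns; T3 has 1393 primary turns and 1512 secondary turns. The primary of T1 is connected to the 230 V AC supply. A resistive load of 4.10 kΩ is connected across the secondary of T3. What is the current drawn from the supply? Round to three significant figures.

Secondary of T1: V = 230.00 × 1277/2006 = 146.42 V.
Secondary of T2: V = 146.42 × 1939/460 = 617.17 V.
Secondary of T3: V = 617.17 × 1512/1393 = 669.90 V.
I_load = 669.90/4100 = 0.16339 A, so P_out = 669.90 × 0.16339 = 109.45 W.
All ideal ⇒ P_in = P_out, so I_supply = 109.45/230 = 0.476 A.

I_supply ≈ 0.476 A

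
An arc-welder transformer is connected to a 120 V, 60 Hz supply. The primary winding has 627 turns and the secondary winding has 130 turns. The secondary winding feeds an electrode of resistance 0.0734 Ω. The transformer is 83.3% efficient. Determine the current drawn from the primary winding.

I_p ≈ 84.4 A

V_s = 120 × 130/627 = 24.880 V.
I_s = V_s/R = 24.880/0.0734 = 338.97 A.
P_out = V_s I_s = 24.880 × 338.97 = 8433.7 W.
P_in = P_out/η = 8433.7/0.833 = 10124 W.
I_p = P_in/V_p = 10124/120 = 84.4 A.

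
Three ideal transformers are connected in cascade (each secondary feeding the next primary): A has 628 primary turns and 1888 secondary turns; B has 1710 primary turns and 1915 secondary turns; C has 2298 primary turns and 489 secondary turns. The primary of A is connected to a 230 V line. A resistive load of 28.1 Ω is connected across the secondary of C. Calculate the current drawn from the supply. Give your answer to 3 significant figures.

I_supply ≈ 4.20 A

Secondary of A: V = 230.00 × 1888/628 = 691.46 V.
Secondary of B: V = 691.46 × 1915/1710 = 774.36 V.
Secondary of C: V = 774.36 × 489/2298 = 164.78 V.
I_load = 164.78/28.1 = 5.8640 A, so P_out = 164.78 × 5.8640 = 966.27 W.
All ideal ⇒ P_in = P_out, so I_supply = 966.27/230 = 4.20 A.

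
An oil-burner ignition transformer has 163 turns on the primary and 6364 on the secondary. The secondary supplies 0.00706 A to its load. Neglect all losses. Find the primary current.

I_p ≈ 0.276 A

For an ideal transformer I_p/I_s = N_s/N_p, so I_p = 0.00706 × 6364/163 = 0.276 A.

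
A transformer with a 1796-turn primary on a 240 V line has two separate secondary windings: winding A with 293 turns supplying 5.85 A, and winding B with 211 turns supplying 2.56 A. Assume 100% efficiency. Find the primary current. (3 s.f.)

I_p ≈ 1.26 A

V_A = 240 × 293/1796 = 39.154 V; V_B = 240 × 211/1796 = 28.196 V.
P_out = V_A I_A + V_B I_B = 39.154×5.85 + 28.196×2.56 = 229.05 + 72.182 = 301.23 W.
Ideal ⇒ P_in = P_out, so I_p = P_out/V_p = 301.23/240 = 1.26 A.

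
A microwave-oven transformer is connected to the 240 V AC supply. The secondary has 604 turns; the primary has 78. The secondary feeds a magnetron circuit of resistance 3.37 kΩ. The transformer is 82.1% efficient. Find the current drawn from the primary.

V_s = 240 × 604/78 = 1858.5 V.
I_s = V_s/R = 1858.5/3370 = 0.55147 A.
P_out = V_s I_s = 1858.5 × 0.55147 = 1024.9 W.
P_in = P_out/η = 1024.9/0.821 = 1248.3 W.
I_p = P_in/V_p = 1248.3/240 = 5.20 A.

I_p ≈ 5.20 A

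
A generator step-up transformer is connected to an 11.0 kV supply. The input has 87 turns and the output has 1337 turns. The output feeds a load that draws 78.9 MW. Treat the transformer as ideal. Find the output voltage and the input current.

V_out = V_in × N_out/N_in = 11000 × 1337/87 = 169050 V.
I_out = P/V_out = 7.89×10^7/169050 = 466.74 A.
I_in = I_out × N_out/N_in = 466.74 × 1337/87 = 7170 A.

V_out ≈ 169000 V, I_in ≈ 7170 A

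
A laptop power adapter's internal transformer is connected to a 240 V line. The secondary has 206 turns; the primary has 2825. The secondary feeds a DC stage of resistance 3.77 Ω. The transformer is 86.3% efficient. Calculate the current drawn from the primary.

V_s = 240 × 206/2825 = 17.501 V.
I_s = V_s/R = 17.501/3.77 = 4.6421 A.
P_out = V_s I_s = 17.501 × 4.6421 = 81.242 W.
P_in = P_out/η = 81.242/0.863 = 94.139 W.
I_p = P_in/V_p = 94.139/240 = 0.392 A.

I_p ≈ 0.392 A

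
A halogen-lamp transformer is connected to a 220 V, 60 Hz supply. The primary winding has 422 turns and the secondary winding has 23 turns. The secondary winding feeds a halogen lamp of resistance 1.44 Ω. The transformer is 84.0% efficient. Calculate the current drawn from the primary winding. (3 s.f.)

V_s = 220 × 23/422 = 11.991 V.
I_s = V_s/R = 11.991/1.44 = 8.3268 A.
P_out = V_s I_s = 11.991 × 8.3268 = 99.842 W.
P_in = P_out/η = 99.842/0.840 = 118.86 W.
I_p = P_in/V_p = 118.86/220 = 0.540 A.

I_p ≈ 0.540 A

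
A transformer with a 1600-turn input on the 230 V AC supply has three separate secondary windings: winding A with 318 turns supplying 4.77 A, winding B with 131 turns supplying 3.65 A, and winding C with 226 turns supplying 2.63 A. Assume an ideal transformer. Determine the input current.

I_in ≈ 1.62 A

V_A = 230 × 318/1600 = 45.712 V; V_B = 230 × 131/1600 = 18.831 V; V_C = 230 × 226/1600 = 32.487 V.
P_out = V_A I_A + V_B I_B + V_C I_C = 45.712×4.77 + 18.831×3.65 + 32.487×2.63 = 218.05 + 68.734 + 85.442 = 372.22 W.
Ideal ⇒ P_in = P_out, so I_in = P_out/V_in = 372.22/230 = 1.62 A.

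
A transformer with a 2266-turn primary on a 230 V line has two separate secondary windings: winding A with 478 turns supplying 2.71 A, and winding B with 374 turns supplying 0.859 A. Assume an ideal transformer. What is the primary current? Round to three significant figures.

V_A = 230 × 478/2266 = 48.517 V; V_B = 230 × 374/2266 = 37.961 V.
P_out = V_A I_A + V_B I_B = 48.517×2.71 + 37.961×0.859 = 131.48 + 32.609 = 164.09 W.
Ideal ⇒ P_in = P_out, so I_p = P_out/V_p = 164.09/230 = 0.713 A.

I_p ≈ 0.713 A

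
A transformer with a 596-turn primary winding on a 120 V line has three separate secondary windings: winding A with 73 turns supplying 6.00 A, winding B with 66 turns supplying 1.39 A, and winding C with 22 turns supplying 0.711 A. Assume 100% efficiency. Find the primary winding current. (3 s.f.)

I_p ≈ 0.915 A

V_A = 120 × 73/596 = 14.698 V; V_B = 120 × 66/596 = 13.289 V; V_C = 120 × 22/596 = 4.4295 V.
P_out = V_A I_A + V_B I_B + V_C I_C = 14.698×6.00 + 13.289×1.39 + 4.4295×0.711 = 88.188 + 18.471 + 3.1494 = 109.81 W.
Ideal ⇒ P_in = P_out, so I_p = P_out/V_p = 109.81/120 = 0.915 A.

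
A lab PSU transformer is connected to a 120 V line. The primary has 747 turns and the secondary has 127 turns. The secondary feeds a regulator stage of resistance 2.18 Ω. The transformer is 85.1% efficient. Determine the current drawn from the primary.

V_s = 120 × 127/747 = 20.402 V.
I_s = V_s/R = 20.402/2.18 = 9.3585 A.
P_out = V_s I_s = 20.402 × 9.3585 = 190.93 W.
P_in = P_out/η = 190.93/0.851 = 224.36 W.
I_p = P_in/V_p = 224.36/120 = 1.87 A.

I_p ≈ 1.87 A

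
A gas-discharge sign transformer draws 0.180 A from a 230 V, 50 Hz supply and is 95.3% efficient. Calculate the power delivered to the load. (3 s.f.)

P_in = V_p I_p = 230 × 0.180 = 41.400 W.
P_out = η P_in = 0.953 × 41.400 = 39.5 W.

P_out ≈ 39.5 W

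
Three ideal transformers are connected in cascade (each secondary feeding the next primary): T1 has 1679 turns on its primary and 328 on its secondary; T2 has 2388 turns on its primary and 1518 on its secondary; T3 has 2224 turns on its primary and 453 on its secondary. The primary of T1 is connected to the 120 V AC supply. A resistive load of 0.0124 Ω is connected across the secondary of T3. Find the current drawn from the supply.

I_supply ≈ 6.19 A

Secondary of T1: V = 120.00 × 328/1679 = 23.443 V.
Secondary of T2: V = 23.443 × 1518/2388 = 14.902 V.
Secondary of T3: V = 14.902 × 453/2224 = 3.0353 V.
I_load = 3.0353/0.0124 = 244.78 A, so P_out = 3.0353 × 244.78 = 743.00 W.
All ideal ⇒ P_in = P_out, so I_supply = 743.00/120 = 6.19 A.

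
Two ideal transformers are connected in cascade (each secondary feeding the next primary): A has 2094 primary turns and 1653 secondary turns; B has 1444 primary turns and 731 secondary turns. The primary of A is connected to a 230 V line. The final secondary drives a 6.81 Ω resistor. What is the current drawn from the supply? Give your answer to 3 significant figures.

After A: V = 230.00 × 1653/2094 = 181.56 V.
After B: V = 181.56 × 731/1444 = 91.912 V.
I_load = 91.912/6.81 = 13.497 A, so P_out = 91.912 × 13.497 = 1240.5 W.
All ideal ⇒ P_in = P_out, so I_supply = 1240.5/230 = 5.39 A.

I_supply ≈ 5.39 A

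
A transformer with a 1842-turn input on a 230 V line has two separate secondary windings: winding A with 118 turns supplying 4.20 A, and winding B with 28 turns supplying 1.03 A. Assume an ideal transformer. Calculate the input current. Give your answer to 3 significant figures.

I_in ≈ 0.285 A

V_A = 230 × 118/1842 = 14.734 V; V_B = 230 × 28/1842 = 3.4962 V.
P_out = V_A I_A + V_B I_B = 14.734×4.20 + 3.4962×1.03 = 61.883 + 3.6011 = 65.484 W.
Ideal ⇒ P_in = P_out, so I_in = P_out/V_in = 65.484/230 = 0.285 A.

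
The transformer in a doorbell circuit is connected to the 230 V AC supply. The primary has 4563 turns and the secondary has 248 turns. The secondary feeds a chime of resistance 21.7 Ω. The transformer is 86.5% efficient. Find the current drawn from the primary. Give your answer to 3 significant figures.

I_p ≈ 0.0362 A

V_s = 230 × 248/4563 = 12.501 V.
I_s = V_s/R = 12.501/21.7 = 0.57606 A.
P_out = V_s I_s = 12.501 × 0.57606 = 7.2011 W.
P_in = P_out/η = 7.2011/0.865 = 8.3250 W.
I_p = P_in/V_p = 8.3250/230 = 0.0362 A.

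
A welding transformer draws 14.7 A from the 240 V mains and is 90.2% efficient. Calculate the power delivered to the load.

P_in = V_p I_p = 240 × 14.7 = 3528.0 W.
P_out = η P_in = 0.902 × 3528.0 = 3180 W.

P_out ≈ 3180 W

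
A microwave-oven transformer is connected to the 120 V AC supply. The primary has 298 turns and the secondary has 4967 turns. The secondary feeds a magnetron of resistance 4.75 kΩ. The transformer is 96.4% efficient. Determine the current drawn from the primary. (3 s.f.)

V_s = 120 × 4967/298 = 2000.1 V.
I_s = V_s/R = 2000.1/4750 = 0.42108 A.
P_out = V_s I_s = 2000.1 × 0.42108 = 842.22 W.
P_in = P_out/η = 842.22/0.964 = 873.67 W.
I_p = P_in/V_p = 873.67/120 = 7.28 A.

I_p ≈ 7.28 A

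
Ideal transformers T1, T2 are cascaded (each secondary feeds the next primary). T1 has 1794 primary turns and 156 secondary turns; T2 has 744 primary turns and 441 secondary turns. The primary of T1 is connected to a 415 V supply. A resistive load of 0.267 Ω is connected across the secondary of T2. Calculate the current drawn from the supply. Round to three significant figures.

I_supply ≈ 4.13 A

After T1: V = 415.00 × 156/1794 = 36.087 V.
After T2: V = 36.087 × 441/744 = 21.390 V.
I_load = 21.390/0.267 = 80.113 A, so P_out = 21.390 × 80.113 = 1713.6 W.
All ideal ⇒ P_in = P_out, so I_supply = 1713.6/415 = 4.13 A.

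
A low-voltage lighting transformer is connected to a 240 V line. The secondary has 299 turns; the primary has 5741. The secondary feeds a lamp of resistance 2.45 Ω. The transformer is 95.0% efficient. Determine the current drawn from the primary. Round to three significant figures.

V_s = 240 × 299/5741 = 12.500 V.
I_s = V_s/R = 12.500/2.45 = 5.1019 A.
P_out = V_s I_s = 12.500 × 5.1019 = 63.771 W.
P_in = P_out/η = 63.771/0.950 = 67.127 W.
I_p = P_in/V_p = 67.127/240 = 0.280 A.

I_p ≈ 0.280 A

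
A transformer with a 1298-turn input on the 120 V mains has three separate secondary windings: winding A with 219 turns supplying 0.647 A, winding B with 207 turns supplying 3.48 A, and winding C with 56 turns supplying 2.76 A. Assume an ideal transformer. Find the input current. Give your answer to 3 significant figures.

I_in ≈ 0.783 A

V_A = 120 × 219/1298 = 20.247 V; V_B = 120 × 207/1298 = 19.137 V; V_C = 120 × 56/1298 = 5.1772 V.
P_out = V_A I_A + V_B I_B + V_C I_C = 20.247×0.647 + 19.137×3.48 + 5.1772×2.76 = 13.100 + 66.597 + 14.289 = 93.986 W.
Ideal ⇒ P_in = P_out, so I_in = P_out/V_in = 93.986/120 = 0.783 A.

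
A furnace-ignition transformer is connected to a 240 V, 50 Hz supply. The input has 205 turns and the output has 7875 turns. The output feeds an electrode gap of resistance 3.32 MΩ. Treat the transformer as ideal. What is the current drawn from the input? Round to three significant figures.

I_in ≈ 0.107 A

V_out = V_in × N_out/N_in = 240 × 7875/205 = 9219.5 V.
I_out = V_out/R = 9219.5/(3.32×10^6) = 0.0027770 A.
For an ideal transformer I_in N_in = I_out N_out, so I_in = 0.0027770 × 7875/205 = 0.107 A.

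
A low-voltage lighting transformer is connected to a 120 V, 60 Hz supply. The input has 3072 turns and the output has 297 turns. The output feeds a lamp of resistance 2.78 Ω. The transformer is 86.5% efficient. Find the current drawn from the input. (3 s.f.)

V_out = 120 × 297/3072 = 11.602 V.
I_out = V_out/R = 11.602/2.78 = 4.1732 A.
P_out = V_out I_out = 11.602 × 4.1732 = 48.416 W.
P_in = P_out/η = 48.416/0.865 = 55.972 W.
I_in = P_in/V_in = 55.972/120 = 0.466 A.

I_in ≈ 0.466 A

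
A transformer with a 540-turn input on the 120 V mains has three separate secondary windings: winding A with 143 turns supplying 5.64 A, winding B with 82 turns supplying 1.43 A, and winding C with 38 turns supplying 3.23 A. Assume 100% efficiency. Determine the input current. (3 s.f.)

V_A = 120 × 143/540 = 31.778 V; V_B = 120 × 82/540 = 18.222 V; V_C = 120 × 38/540 = 8.4444 V.
P_out = V_A I_A + V_B I_B + V_C I_C = 31.778×5.64 + 18.222×1.43 + 8.4444×3.23 = 179.23 + 26.058 + 27.276 = 232.56 W.
Ideal ⇒ P_in = P_out, so I_in = P_out/V_in = 232.56/120 = 1.94 A.

I_in ≈ 1.94 A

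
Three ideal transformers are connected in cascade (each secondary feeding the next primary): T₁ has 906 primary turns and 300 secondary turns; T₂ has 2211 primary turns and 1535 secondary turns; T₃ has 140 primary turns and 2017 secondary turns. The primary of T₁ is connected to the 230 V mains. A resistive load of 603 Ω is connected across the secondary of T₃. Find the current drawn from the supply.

I_supply ≈ 4.18 A

Secondary of T₁: V = 230.00 × 300/906 = 76.159 V.
Secondary of T₂: V = 76.159 × 1535/2211 = 52.874 V.
Secondary of T₃: V = 52.874 × 2017/140 = 761.76 V.
I_load = 761.76/603 = 1.2633 A, so P_out = 761.76 × 1.2633 = 962.32 W.
All ideal ⇒ P_in = P_out, so I_supply = 962.32/230 = 4.18 A.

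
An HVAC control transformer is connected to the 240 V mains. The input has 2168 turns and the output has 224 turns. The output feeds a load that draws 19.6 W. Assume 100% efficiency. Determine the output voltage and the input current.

V_out ≈ 24.8 V, I_in ≈ 0.0817 A

V_out = V_in × N_out/N_in = 240 × 224/2168 = 24.797 V.
I_out = P/V_out = 19.6/24.797 = 0.79042 A.
I_in = I_out × N_out/N_in = 0.79042 × 224/2168 = 0.0817 A.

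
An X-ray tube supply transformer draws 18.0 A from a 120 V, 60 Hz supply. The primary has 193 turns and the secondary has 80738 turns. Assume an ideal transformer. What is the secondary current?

I_s/I_p = N_p/N_s, so I_s = 18.0 × 193/80738 = 0.0430 A.

I_s ≈ 0.0430 A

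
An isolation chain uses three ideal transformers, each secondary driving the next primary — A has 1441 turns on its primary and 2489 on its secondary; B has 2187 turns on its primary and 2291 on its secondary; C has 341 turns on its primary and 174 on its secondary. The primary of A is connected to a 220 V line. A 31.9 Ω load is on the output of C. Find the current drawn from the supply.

Secondary of A: V = 220.00 × 2489/1441 = 380.00 V.
Secondary of B: V = 380.00 × 2291/2187 = 398.07 V.
Secondary of C: V = 398.07 × 174/341 = 203.12 V.
I_load = 203.12/31.9 = 6.3674 A, so P_out = 203.12 × 6.3674 = 1293.4 W.
All ideal ⇒ P_in = P_out, so I_supply = 1293.4/220 = 5.88 A.

I_supply ≈ 5.88 A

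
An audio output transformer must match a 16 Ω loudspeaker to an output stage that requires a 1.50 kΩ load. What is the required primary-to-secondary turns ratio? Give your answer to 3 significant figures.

N_p/N_s ≈ 9.68

Z_p/Z_s = (N_p/N_s)², so N_p/N_s = √(1500/16) = √93.8 = 9.68.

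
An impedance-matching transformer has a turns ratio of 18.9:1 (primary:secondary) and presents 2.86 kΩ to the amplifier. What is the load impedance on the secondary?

Z_s ≈ 8.01 Ω

Z_s = Z_p/(N_p/N_s)² = 2860/18.9² = 8.01 Ω.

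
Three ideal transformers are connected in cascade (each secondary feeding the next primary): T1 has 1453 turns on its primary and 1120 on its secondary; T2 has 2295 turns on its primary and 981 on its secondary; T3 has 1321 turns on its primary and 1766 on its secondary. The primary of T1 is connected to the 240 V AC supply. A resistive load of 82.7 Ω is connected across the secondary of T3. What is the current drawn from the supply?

I_supply ≈ 0.563 A

Secondary of T1: V = 240.00 × 1120/1453 = 185.00 V.
Secondary of T2: V = 185.00 × 981/2295 = 79.077 V.
Secondary of T3: V = 79.077 × 1766/1321 = 105.72 V.
I_load = 105.72/82.7 = 1.2783 A, so P_out = 105.72 × 1.2783 = 135.14 W.
All ideal ⇒ P_in = P_out, so I_supply = 135.14/240 = 0.563 A.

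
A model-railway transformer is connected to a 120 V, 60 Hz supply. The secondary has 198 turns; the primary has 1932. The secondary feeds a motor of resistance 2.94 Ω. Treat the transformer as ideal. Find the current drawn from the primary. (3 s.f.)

I_p ≈ 0.429 A

V_s = V_p × N_s/N_p = 120 × 198/1932 = 12.298 V.
I_s = V_s/R = 12.298/2.94 = 4.1830 A.
For an ideal transformer I_p N_p = I_s N_s, so I_p = 4.1830 × 198/1932 = 0.429 A.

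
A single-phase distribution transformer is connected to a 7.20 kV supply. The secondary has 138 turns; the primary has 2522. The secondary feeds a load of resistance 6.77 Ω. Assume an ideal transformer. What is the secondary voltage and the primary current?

V_s ≈ 394 V, I_p ≈ 3.18 A

V_s = V_p × N_s/N_p = 7200 × 138/2522 = 393.97 V.
I_s = V_s/R = 393.97/6.77 = 58.194 A.
I_p = I_s × N_s/N_p = 58.194 × 138/2522 = 3.18 A.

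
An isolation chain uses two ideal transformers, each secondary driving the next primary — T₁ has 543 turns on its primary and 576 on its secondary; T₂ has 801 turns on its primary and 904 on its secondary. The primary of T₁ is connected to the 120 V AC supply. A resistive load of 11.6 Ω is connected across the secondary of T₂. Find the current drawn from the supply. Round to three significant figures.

Secondary of T₁: V = 120.00 × 576/543 = 127.29 V.
Secondary of T₂: V = 127.29 × 904/801 = 143.66 V.
I_load = 143.66/11.6 = 12.385 A, so P_out = 143.66 × 12.385 = 1779.2 W.
All ideal ⇒ P_in = P_out, so I_supply = 1779.2/120 = 14.8 A.

I_supply ≈ 14.8 A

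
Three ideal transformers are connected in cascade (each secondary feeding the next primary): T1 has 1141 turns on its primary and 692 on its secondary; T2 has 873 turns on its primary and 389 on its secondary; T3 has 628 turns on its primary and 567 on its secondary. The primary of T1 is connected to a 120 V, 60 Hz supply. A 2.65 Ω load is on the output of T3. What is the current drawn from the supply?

I_supply ≈ 2.70 A

After T1: V = 120.00 × 692/1141 = 72.778 V.
After T2: V = 72.778 × 389/873 = 32.429 V.
After T3: V = 32.429 × 567/628 = 29.279 V.
I_load = 29.279/2.65 = 11.049 A, so P_out = 29.279 × 11.049 = 323.50 W.
All ideal ⇒ P_in = P_out, so I_supply = 323.50/120 = 2.70 A.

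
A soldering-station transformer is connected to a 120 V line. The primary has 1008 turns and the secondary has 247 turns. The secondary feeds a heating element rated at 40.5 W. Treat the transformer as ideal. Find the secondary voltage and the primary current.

V_s = V_p × N_s/N_p = 120 × 247/1008 = 29.405 V.
I_s = P/V_s = 40.5/29.405 = 1.3773 A.
I_p = I_s × N_s/N_p = 1.3773 × 247/1008 = 0.337 A.

V_s ≈ 29.4 V, I_p ≈ 0.337 A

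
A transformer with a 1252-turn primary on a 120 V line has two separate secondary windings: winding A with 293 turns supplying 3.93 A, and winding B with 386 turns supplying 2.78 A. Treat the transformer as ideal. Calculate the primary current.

I_p ≈ 1.78 A

V_A = 120 × 293/1252 = 28.083 V; V_B = 120 × 386/1252 = 36.997 V.
P_out = V_A I_A + V_B I_B = 28.083×3.93 + 36.997×2.78 = 110.37 + 102.85 = 213.22 W.
Ideal ⇒ P_in = P_out, so I_p = P_out/V_p = 213.22/120 = 1.78 A.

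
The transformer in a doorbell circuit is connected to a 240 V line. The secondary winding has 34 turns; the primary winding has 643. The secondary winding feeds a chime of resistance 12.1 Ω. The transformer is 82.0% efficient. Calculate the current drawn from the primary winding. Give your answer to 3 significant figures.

V_s = 240 × 34/643 = 12.691 V.
I_s = V_s/R = 12.691/12.1 = 1.0488 A.
P_out = V_s I_s = 12.691 × 1.0488 = 13.310 W.
P_in = P_out/η = 13.310/0.820 = 16.232 W.
I_p = P_in/V_p = 16.232/240 = 0.0676 A.

I_p ≈ 0.0676 A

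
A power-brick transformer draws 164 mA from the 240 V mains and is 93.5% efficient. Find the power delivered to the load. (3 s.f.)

P_in = V_p I_p = 240 × 0.164 = 39.360 W.
P_out = η P_in = 0.935 × 39.360 = 36.8 W.

P_out ≈ 36.8 W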